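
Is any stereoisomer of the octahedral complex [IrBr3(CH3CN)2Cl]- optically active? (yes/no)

no

There are 3 geometric isomers: Br mer, CH3CN cis; Br mer, CH3CN trans; Br fac, CH3CN cis.
Each arrangement has an internal mirror plane or centre of symmetry, so none is chiral.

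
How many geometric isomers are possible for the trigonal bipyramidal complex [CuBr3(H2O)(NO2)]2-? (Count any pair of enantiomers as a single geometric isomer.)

A trigonal bipyramid has two axial and three equatorial sites, which are chemically inequivalent.
There are 4 geometric isomers: H2O equatorial, NO2 equatorial; H2O axial, NO2 equatorial; H2O equatorial, NO2 axial; H2O axial, NO2 axial.

4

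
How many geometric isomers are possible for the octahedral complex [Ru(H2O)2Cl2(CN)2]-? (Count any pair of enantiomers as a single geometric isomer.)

There are 5 geometric isomers: H2O trans, Cl trans, CN trans; H2O cis, Cl cis, CN trans; H2O trans, Cl cis, CN cis; H2O cis, Cl cis, CN cis (chiral); H2O cis, Cl trans, CN cis.

5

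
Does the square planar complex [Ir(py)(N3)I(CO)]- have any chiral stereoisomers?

A square has two trans pairs of vertices; adjacent vertices are cis.
The distinct arrangements are (3 in all): (CO/N3 trans, I/py trans); (CO/py trans, I/N3 trans); (CO/I trans, N3/py trans).
Each arrangement has an internal mirror plane or centre of symmetry, so none is chiral.

no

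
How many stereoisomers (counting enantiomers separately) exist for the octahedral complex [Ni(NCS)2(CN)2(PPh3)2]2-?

6

An octahedron has six vertices in three trans pairs; every non-trans pair is cis.
Systematic placement gives 5 geometric isomers: NCS trans, CN trans, PPh3 trans; NCS cis, CN trans, PPh3 cis; NCS cis, CN cis, PPh3 trans; NCS cis, CN cis, PPh3 cis (chiral); NCS trans, CN cis, PPh3 cis.
One of these lacks any improper symmetry element and so occurs as an enantiomeric pair, giving 5 + 1 = 6 stereoisomers in total.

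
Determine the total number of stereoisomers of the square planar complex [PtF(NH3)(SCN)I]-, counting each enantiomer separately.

In a square planar complex each vertex has one trans partner and two cis neighbours.
There are 3 geometric isomers: (F/NH3 trans, I/SCN trans); (F/SCN trans, I/NH3 trans); (F/I trans, NH3/SCN trans).
Each arrangement has an internal mirror plane or centre of symmetry, so none is chiral.

3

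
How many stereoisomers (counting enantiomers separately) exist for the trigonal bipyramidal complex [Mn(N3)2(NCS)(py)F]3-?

10

A trigonal bipyramid has two axial and three equatorial sites, which are chemically inequivalent.
Exhaustive case analysis gives 7 geometric isomers.
Of these, 3 lack any improper symmetry element and so occur as enantiomeric pairs, giving 7 + 3 = 10 stereoisomers in total.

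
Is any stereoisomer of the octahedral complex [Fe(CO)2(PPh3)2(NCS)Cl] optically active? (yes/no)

yes

Systematic placement gives 6 geometric isomers: CO trans, PPh3 trans; CO trans, PPh3 cis; CO cis, PPh3 trans; CO cis, PPh3 cis (3 arrangements, 2 chiral).
Of these, 2 lack any improper symmetry element and so occur as enantiomeric pairs, giving 6 + 2 = 8 stereoisomers in total.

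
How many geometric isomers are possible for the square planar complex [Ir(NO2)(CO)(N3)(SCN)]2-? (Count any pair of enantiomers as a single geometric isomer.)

A square has two trans pairs of vertices; adjacent vertices are cis.
There are 3 geometric isomers: (CO/NO2 trans, N3/SCN trans); (CO/SCN trans, N3/NO2 trans); (CO/N3 trans, NO2/SCN trans).

3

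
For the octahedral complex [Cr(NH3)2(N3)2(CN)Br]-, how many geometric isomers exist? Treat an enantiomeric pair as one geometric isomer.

The six octahedral sites form three mutually perpendicular trans pairs.
There are 6 geometric isomers: NH3 trans, N3 trans; NH3 cis, N3 cis (3 arrangements, 2 chiral); NH3 trans, N3 cis; NH3 cis, N3 trans.

6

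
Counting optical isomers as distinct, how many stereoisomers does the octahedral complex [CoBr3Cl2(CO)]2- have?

An octahedron has six vertices in three trans pairs; every non-trans pair is cis.
Working through the distinct placements yields 3 geometric isomers: Br mer, Cl trans; Br mer, Cl cis; Br fac, Cl cis.
Each arrangement has an internal mirror plane or centre of symmetry, so none is chiral.

3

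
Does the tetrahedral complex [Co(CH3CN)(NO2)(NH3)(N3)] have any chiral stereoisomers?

All four vertices of a tetrahedron are equivalent and mutually adjacent, so cis/trans isomerism cannot arise.
Only one geometric arrangement is possible; it has no improper symmetry element, so it exists as a pair of enantiomers (2 stereoisomers).

yes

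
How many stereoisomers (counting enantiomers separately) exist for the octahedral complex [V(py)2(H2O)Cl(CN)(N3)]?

Placing the ligands in turn and identifying arrangements related by rotation or reflection leaves 9 distinct geometric isomers.
Of these, 6 lack any improper symmetry element and so occur as enantiomeric pairs, giving 9 + 6 = 15 stereoisomers in total.

15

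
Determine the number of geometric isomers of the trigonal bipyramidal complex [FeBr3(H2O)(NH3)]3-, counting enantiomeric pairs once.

In a trigonal bipyramid the two axial positions differ from the three equatorial ones.
The distinct arrangements are (4 in all): H2O equatorial, NH3 equatorial; H2O axial, NH3 equatorial; H2O equatorial, NH3 axial; H2O axial, NH3 axial.

4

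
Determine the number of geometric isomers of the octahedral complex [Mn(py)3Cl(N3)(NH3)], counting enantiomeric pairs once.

4

In an octahedral complex each vertex has one trans partner and four cis neighbours.
The distinct arrangements are (4 in all): py mer (3 arrangements); py fac (chiral).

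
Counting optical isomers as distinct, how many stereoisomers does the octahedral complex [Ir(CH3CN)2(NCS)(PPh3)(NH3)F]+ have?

An octahedron has six vertices in three trans pairs; every non-trans pair is cis.
Placing the ligands in turn and identifying arrangements related by rotation or reflection leaves 9 distinct geometric isomers.
Of these, 6 lack any improper symmetry element and so occur as enantiomeric pairs, giving 9 + 6 = 15 stereoisomers in total.

15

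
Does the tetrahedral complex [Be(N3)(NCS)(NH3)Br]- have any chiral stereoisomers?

All four vertices of a tetrahedron are equivalent and mutually adjacent, so cis/trans isomerism cannot arise.
Only one geometric arrangement is possible; it has no improper symmetry element, so it exists as a pair of enantiomers (2 stereoisomers).

yes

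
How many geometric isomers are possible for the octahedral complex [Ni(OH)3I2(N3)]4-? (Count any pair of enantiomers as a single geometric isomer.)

The six octahedral sites form three mutually perpendicular trans pairs.
There are 3 geometric isomers: OH mer, I trans; OH mer, I cis; OH fac, I cis.

3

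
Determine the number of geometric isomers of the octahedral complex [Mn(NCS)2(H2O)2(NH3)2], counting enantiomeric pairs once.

5

Systematic placement gives 5 geometric isomers: NCS trans, H2O trans, NH3 trans; NCS cis, H2O trans, NH3 cis; NCS cis, H2O cis, NH3 trans; NCS cis, H2O cis, NH3 cis (chiral); NCS trans, H2O cis, NH3 cis.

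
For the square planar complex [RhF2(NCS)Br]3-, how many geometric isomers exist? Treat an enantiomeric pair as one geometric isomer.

In a square planar complex each vertex has one trans partner and two cis neighbours.
Systematic placement gives 2 geometric isomers: F cis; F trans.

2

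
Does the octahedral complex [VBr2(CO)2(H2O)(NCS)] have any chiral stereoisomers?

yes

In an octahedral complex each vertex has one trans partner and four cis neighbours.
There are 6 geometric isomers: Br trans, CO trans; Br trans, CO cis; Br cis, CO cis (3 arrangements, 2 chiral); Br cis, CO trans.
Of these, 2 lack any improper symmetry element and so occur as enantiomeric pairs, giving 6 + 2 = 8 stereoisomers in total.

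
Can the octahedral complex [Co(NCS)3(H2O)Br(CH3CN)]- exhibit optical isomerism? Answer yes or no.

Working through the distinct placements yields 4 geometric isomers: NCS mer (3 arrangements); NCS fac (chiral).
One of these lacks any improper symmetry element and so occurs as an enantiomeric pair, giving 4 + 1 = 5 stereoisomers in total.

yes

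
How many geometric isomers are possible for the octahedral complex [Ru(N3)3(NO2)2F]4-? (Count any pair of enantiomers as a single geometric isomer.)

The distinct arrangements are (3 in all): N3 mer, NO2 trans; N3 fac, NO2 cis; N3 mer, NO2 cis.

3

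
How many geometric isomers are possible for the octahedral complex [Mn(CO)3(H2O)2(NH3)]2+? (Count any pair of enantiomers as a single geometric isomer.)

The six octahedral sites form three mutually perpendicular trans pairs.
There are 3 geometric isomers: CO mer, H2O cis; CO mer, H2O trans; CO fac, H2O cis.

3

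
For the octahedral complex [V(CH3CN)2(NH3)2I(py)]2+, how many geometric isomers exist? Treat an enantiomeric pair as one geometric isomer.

In an octahedral complex each vertex has one trans partner and four cis neighbours.
The distinct arrangements are (6 in all): CH3CN trans, NH3 cis; CH3CN trans, NH3 trans; CH3CN cis, NH3 cis (3 arrangements, 2 chiral); CH3CN cis, NH3 trans.

6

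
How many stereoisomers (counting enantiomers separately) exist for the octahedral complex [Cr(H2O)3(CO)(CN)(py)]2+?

5

In an octahedral complex each vertex has one trans partner and four cis neighbours.
The distinct arrangements are (4 in all): H2O mer (3 arrangements); H2O fac (chiral).
One of these lacks any improper symmetry element and so occurs as an enantiomeric pair, giving 4 + 1 = 5 stereoisomers in total.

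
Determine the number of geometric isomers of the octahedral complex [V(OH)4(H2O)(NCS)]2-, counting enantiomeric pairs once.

2

The six octahedral sites form three mutually perpendicular trans pairs.
There are 2 geometric isomers: H2O and NCS mutually trans; H2O and NCS mutually cis.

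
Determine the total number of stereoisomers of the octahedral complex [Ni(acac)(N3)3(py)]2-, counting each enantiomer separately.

An octahedron has six vertices in three trans pairs; every non-trans pair is cis.
Each acac is bidentate and must span two cis positions.
Systematic placement gives 2 geometric isomers: N3 mer; N3 fac.
Each arrangement has an internal mirror plane or centre of symmetry, so none is chiral.

2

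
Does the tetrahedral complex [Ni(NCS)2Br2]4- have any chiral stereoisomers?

no

In a tetrahedral complex all four positions are equivalent and every pair of ligands is adjacent — there is no cis/trans distinction.
Only one geometric arrangement is possible.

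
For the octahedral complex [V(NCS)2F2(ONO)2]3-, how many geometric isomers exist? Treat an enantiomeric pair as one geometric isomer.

In an octahedral complex each vertex has one trans partner and four cis neighbours.
There are 5 geometric isomers: NCS trans, F trans, ONO trans; NCS cis, F trans, ONO cis; NCS cis, F cis, ONO trans; NCS cis, F cis, ONO cis (chiral); NCS trans, F cis, ONO cis.

5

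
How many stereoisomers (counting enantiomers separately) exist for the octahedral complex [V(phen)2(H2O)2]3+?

An octahedron has six vertices in three trans pairs; every non-trans pair is cis.
Each phen is bidentate and must span two cis positions.
Systematic placement gives 2 geometric isomers: H2O trans; H2O cis (chiral).
One of these lacks any improper symmetry element and so occurs as an enantiomeric pair, giving 2 + 1 = 3 stereoisomers in total.

3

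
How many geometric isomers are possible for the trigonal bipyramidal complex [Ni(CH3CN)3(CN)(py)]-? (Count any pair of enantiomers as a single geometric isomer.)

4

Systematic placement gives 4 geometric isomers: CN equatorial, py equatorial; CN axial, py equatorial; CN equatorial, py axial; CN axial, py axial.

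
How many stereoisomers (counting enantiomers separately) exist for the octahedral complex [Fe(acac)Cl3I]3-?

The six octahedral sites form three mutually perpendicular trans pairs.
Each acac is bidentate and must span two cis positions.
There are 2 geometric isomers: Cl mer; Cl fac.
Each arrangement has an internal mirror plane or centre of symmetry, so none is chiral.

2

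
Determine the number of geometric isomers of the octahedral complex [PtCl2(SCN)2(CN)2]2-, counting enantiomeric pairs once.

In an octahedral complex each vertex has one trans partner and four cis neighbours.
Working through the distinct placements yields 5 geometric isomers: Cl trans, SCN trans, CN trans; Cl cis, SCN cis, CN trans; Cl cis, SCN trans, CN cis; Cl cis, SCN cis, CN cis (chiral); Cl trans, SCN cis, CN cis.

5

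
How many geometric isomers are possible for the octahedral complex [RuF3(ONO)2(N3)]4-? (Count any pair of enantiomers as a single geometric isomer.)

Working through the distinct placements yields 3 geometric isomers: F mer, ONO trans; F mer, ONO cis; F fac, ONO cis.

3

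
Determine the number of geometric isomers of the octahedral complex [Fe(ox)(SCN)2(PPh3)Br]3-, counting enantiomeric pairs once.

4

An octahedron has six vertices in three trans pairs; every non-trans pair is cis.
Each ox is bidentate and must span two cis positions.
Systematic placement gives 4 geometric isomers: SCN cis (3 arrangements, 2 chiral); SCN trans.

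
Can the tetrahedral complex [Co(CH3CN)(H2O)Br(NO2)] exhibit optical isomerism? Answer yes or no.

yes

In a tetrahedral complex all four positions are equivalent and every pair of ligands is adjacent — there is no cis/trans distinction.
Only one geometric arrangement is possible; it has no improper symmetry element, so it exists as a pair of enantiomers (2 stereoisomers).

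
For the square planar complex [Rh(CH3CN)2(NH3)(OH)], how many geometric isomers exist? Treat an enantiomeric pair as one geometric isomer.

2

A square has two trans pairs of vertices; adjacent vertices are cis.
Working through the distinct placements yields 2 geometric isomers: CH3CN cis; CH3CN trans.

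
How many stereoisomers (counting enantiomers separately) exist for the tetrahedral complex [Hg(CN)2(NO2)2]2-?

In a tetrahedral complex all four positions are equivalent and every pair of ligands is adjacent — there is no cis/trans distinction.
Only one geometric arrangement is possible.

1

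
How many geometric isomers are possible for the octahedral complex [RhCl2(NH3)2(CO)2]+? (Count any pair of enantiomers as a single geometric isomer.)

The distinct arrangements are (5 in all): Cl trans, NH3 trans, CO trans; Cl cis, NH3 cis, CO trans; Cl cis, NH3 trans, CO cis; Cl cis, NH3 cis, CO cis (chiral); Cl trans, NH3 cis, CO cis.

5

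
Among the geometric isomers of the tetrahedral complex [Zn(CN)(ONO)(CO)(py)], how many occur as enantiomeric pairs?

All four vertices of a tetrahedron are equivalent and mutually adjacent, so cis/trans isomerism cannot arise.
Only one geometric arrangement is possible; it has no improper symmetry element, so it exists as a pair of enantiomers (2 stereoisomers).

1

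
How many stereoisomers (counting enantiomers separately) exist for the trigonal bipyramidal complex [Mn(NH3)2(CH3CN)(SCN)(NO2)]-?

10

A trigonal bipyramid has two axial and three equatorial sites, which are chemically inequivalent.
Exhaustive case analysis gives 7 geometric isomers.
Of these, 3 lack any improper symmetry element and so occur as enantiomeric pairs, giving 7 + 3 = 10 stereoisomers in total.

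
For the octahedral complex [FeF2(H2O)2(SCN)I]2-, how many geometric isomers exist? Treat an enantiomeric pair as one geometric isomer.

The distinct arrangements are (6 in all): F trans, H2O trans; F trans, H2O cis; F cis, H2O cis (3 arrangements, 2 chiral); F cis, H2O trans.

6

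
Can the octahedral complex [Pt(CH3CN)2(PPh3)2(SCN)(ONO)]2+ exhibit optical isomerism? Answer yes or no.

yes

The six octahedral sites form three mutually perpendicular trans pairs.
Systematic placement gives 6 geometric isomers: CH3CN trans, PPh3 cis; CH3CN trans, PPh3 trans; CH3CN cis, PPh3 cis (3 arrangements, 2 chiral); CH3CN cis, PPh3 trans.
Of these, 2 lack any improper symmetry element and so occur as enantiomeric pairs, giving 6 + 2 = 8 stereoisomers in total.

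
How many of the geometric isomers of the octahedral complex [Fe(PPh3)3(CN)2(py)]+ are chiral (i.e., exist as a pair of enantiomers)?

0

In an octahedral complex each vertex has one trans partner and four cis neighbours.
Working through the distinct placements yields 3 geometric isomers: PPh3 mer, CN trans; PPh3 fac, CN cis; PPh3 mer, CN cis.
Each arrangement has an internal mirror plane or centre of symmetry, so none is chiral.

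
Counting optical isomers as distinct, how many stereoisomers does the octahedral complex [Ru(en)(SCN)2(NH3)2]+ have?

Each en is bidentate and must span two cis positions.
There are 3 geometric isomers: SCN cis, NH3 trans; SCN cis, NH3 cis (chiral); SCN trans, NH3 cis.
One of these lacks any improper symmetry element and so occurs as an enantiomeric pair, giving 3 + 1 = 4 stereoisomers in total.

4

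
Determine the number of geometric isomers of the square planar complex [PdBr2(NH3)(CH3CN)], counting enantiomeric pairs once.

In a square planar complex each vertex has one trans partner and two cis neighbours.
Working through the distinct placements yields 2 geometric isomers: Br cis; Br trans.

2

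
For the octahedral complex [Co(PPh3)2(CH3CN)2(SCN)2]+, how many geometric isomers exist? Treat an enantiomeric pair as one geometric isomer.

In an octahedral complex each vertex has one trans partner and four cis neighbours.
The distinct arrangements are (5 in all): PPh3 trans, CH3CN trans, SCN trans; PPh3 cis, CH3CN trans, SCN cis; PPh3 cis, CH3CN cis, SCN trans; PPh3 cis, CH3CN cis, SCN cis (chiral); PPh3 trans, CH3CN cis, SCN cis.

5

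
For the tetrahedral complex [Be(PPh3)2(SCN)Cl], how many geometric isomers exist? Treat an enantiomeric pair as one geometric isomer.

1

Only one geometric arrangement is possible.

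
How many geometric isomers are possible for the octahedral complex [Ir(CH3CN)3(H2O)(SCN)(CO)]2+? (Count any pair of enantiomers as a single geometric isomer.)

In an octahedral complex each vertex has one trans partner and four cis neighbours.
Systematic placement gives 4 geometric isomers: CH3CN mer (3 arrangements); CH3CN fac (chiral).

4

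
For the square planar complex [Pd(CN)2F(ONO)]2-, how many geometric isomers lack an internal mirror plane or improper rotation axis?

A square has two trans pairs of vertices; adjacent vertices are cis.
Systematic placement gives 2 geometric isomers: CN cis; CN trans.
Each arrangement has an internal mirror plane or centre of symmetry, so none is chiral.

0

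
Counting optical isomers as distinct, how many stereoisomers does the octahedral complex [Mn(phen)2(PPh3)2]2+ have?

3

Each phen is bidentate and must span two cis positions.
There are 2 geometric isomers: PPh3 trans; PPh3 cis (chiral).
One of these lacks any improper symmetry element and so occurs as an enantiomeric pair, giving 2 + 1 = 3 stereoisomers in total.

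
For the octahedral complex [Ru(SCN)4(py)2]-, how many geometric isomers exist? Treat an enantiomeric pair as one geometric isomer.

2

The six octahedral sites form three mutually perpendicular trans pairs.
Working through the distinct placements yields 2 geometric isomers: py trans; py cis.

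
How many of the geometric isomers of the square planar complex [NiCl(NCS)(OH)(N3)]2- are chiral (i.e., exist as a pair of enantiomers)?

0

A square has two trans pairs of vertices; adjacent vertices are cis.
Systematic placement gives 3 geometric isomers: (Cl/NCS trans, N3/OH trans); (Cl/OH trans, N3/NCS trans); (Cl/N3 trans, NCS/OH trans).
Each arrangement has an internal mirror plane or centre of symmetry, so none is chiral.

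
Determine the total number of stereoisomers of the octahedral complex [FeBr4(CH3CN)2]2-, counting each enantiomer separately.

The six octahedral sites form three mutually perpendicular trans pairs.
Working through the distinct placements yields 2 geometric isomers: CH3CN trans; CH3CN cis.
Each arrangement has an internal mirror plane or centre of symmetry, so none is chiral.

2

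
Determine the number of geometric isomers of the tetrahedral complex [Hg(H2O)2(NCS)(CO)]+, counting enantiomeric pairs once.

1

All four vertices of a tetrahedron are equivalent and mutually adjacent, so cis/trans isomerism cannot arise.
Only one geometric arrangement is possible.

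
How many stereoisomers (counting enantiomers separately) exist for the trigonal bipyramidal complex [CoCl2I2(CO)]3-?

6

In a trigonal bipyramid the two axial positions differ from the three equatorial ones.
Systematic enumeration (placing each ligand type in turn and discarding arrangements equivalent by rotation or reflection) gives 5 geometric isomers.
One of these lacks any improper symmetry element and so occurs as an enantiomeric pair, giving 5 + 1 = 6 stereoisomers in total.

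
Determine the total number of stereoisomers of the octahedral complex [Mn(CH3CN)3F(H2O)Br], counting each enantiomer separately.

The six octahedral sites form three mutually perpendicular trans pairs.
There are 4 geometric isomers: CH3CN mer (3 arrangements); CH3CN fac (chiral).
One of these lacks any improper symmetry element and so occurs as an enantiomeric pair, giving 4 + 1 = 5 stereoisomers in total.

5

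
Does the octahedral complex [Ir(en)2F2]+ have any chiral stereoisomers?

yes

Each en is bidentate and must span two cis positions.
Systematic placement gives 2 geometric isomers: F trans; F cis (chiral).
One of these lacks any improper symmetry element and so occurs as an enantiomeric pair, giving 2 + 1 = 3 stereoisomers in total.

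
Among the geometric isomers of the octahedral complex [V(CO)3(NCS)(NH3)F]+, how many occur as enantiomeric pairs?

Systematic placement gives 4 geometric isomers: CO mer (3 arrangements); CO fac (chiral).
One of these lacks any improper symmetry element and so occurs as an enantiomeric pair, giving 4 + 1 = 5 stereoisomers in total.

1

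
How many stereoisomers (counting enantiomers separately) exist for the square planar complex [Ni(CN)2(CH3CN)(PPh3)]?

2

In a square planar complex each vertex has one trans partner and two cis neighbours.
Systematic placement gives 2 geometric isomers: CN cis; CN trans.
Each arrangement has an internal mirror plane or centre of symmetry, so none is chiral.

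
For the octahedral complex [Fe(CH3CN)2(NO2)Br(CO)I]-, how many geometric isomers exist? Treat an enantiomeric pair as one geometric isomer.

9

The six octahedral sites form three mutually perpendicular trans pairs.
Systematic enumeration (placing each ligand type in turn and discarding arrangements equivalent by rotation or reflection) gives 9 geometric isomers.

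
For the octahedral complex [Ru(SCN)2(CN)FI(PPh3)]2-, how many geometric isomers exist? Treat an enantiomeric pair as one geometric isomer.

9

In an octahedral complex each vertex has one trans partner and four cis neighbours.
Systematic enumeration (placing each ligand type in turn and discarding arrangements equivalent by rotation or reflection) gives 9 geometric isomers.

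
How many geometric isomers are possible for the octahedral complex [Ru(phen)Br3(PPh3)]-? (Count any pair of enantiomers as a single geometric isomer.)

The six octahedral sites form three mutually perpendicular trans pairs.
Each phen is bidentate and must span two cis positions.
Systematic placement gives 2 geometric isomers: Br mer; Br fac.

2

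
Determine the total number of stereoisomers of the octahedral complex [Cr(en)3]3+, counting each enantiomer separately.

2

In an octahedral complex each vertex has one trans partner and four cis neighbours.
Each en is bidentate and must span two cis positions.
Only one geometric arrangement is possible; it has no improper symmetry element, so it exists as a pair of enantiomers (2 stereoisomers).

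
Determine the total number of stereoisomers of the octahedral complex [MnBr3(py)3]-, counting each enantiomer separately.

2

The six octahedral sites form three mutually perpendicular trans pairs.
The distinct arrangements are (2 in all): Br mer; Br fac.
Each arrangement has an internal mirror plane or centre of symmetry, so none is chiral.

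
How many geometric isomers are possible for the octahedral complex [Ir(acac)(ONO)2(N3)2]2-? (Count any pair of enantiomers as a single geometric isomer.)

3

Each acac is bidentate and must span two cis positions.
The distinct arrangements are (3 in all): ONO cis, N3 trans; ONO cis, N3 cis (chiral); ONO trans, N3 cis.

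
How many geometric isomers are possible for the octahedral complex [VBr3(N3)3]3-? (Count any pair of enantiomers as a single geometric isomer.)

An octahedron has six vertices in three trans pairs; every non-trans pair is cis.
Working through the distinct placements yields 2 geometric isomers: Br mer; Br fac.

2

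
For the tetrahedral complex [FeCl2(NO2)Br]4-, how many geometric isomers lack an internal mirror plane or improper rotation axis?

0

In a tetrahedral complex all four positions are equivalent and every pair of ligands is adjacent — there is no cis/trans distinction.
Only one geometric arrangement is possible.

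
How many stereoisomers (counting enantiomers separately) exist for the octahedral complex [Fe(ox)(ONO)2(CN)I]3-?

Each ox is bidentate and must span two cis positions.
The distinct arrangements are (4 in all): ONO cis (3 arrangements, 2 chiral); ONO trans.
Of these, 2 lack any improper symmetry element and so occur as enantiomeric pairs, giving 4 + 2 = 6 stereoisomers in total.

6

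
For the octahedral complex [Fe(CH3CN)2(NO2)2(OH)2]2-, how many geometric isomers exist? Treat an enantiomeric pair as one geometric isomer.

The distinct arrangements are (5 in all): CH3CN trans, NO2 trans, OH trans; CH3CN trans, NO2 cis, OH cis; CH3CN cis, NO2 cis, OH trans; CH3CN cis, NO2 cis, OH cis (chiral); CH3CN cis, NO2 trans, OH cis.

5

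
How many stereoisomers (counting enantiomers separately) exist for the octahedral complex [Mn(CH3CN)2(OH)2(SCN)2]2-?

An octahedron has six vertices in three trans pairs; every non-trans pair is cis.
Systematic placement gives 5 geometric isomers: CH3CN trans, OH trans, SCN trans; CH3CN trans, OH cis, SCN cis; CH3CN cis, OH cis, SCN trans; CH3CN cis, OH cis, SCN cis (chiral); CH3CN cis, OH trans, SCN cis.
One of these lacks any improper symmetry element and so occurs as an enantiomeric pair, giving 5 + 1 = 6 stereoisomers in total.

6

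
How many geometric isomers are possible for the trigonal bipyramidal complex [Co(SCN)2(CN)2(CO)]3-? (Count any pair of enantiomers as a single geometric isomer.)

A trigonal bipyramid has two axial and three equatorial sites, which are chemically inequivalent.
Exhaustive case analysis gives 5 geometric isomers.

5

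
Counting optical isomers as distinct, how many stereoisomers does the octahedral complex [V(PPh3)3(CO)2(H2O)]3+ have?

An octahedron has six vertices in three trans pairs; every non-trans pair is cis.
Working through the distinct placements yields 3 geometric isomers: PPh3 mer, CO trans; PPh3 mer, CO cis; PPh3 fac, CO cis.
Each arrangement has an internal mirror plane or centre of symmetry, so none is chiral.

3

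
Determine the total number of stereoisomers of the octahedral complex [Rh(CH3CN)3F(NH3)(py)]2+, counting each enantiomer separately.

5

Working through the distinct placements yields 4 geometric isomers: CH3CN mer (3 arrangements); CH3CN fac (chiral).
One of these lacks any improper symmetry element and so occurs as an enantiomeric pair, giving 4 + 1 = 5 stereoisomers in total.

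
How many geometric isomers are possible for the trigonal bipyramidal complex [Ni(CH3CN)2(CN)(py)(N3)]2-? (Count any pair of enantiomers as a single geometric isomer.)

In a trigonal bipyramid the two axial positions differ from the three equatorial ones.
Exhaustive case analysis gives 7 geometric isomers.

7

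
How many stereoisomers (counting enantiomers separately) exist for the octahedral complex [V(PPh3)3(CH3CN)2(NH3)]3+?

An octahedron has six vertices in three trans pairs; every non-trans pair is cis.
Working through the distinct placements yields 3 geometric isomers: PPh3 mer, CH3CN trans; PPh3 mer, CH3CN cis; PPh3 fac, CH3CN cis.
Each arrangement has an internal mirror plane or centre of symmetry, so none is chiral.

3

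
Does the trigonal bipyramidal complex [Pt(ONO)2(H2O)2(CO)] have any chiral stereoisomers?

yes

In a trigonal bipyramid the two axial positions differ from the three equatorial ones.
Exhaustive case analysis gives 5 geometric isomers.
One of these lacks any improper symmetry element and so occurs as an enantiomeric pair, giving 5 + 1 = 6 stereoisomers in total.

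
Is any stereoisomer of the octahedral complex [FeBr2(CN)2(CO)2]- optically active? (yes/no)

yes

In an octahedral complex each vertex has one trans partner and four cis neighbours.
Working through the distinct placements yields 5 geometric isomers: Br trans, CN trans, CO trans; Br trans, CN cis, CO cis; Br cis, CN cis, CO trans; Br cis, CN cis, CO cis (chiral); Br cis, CN trans, CO cis.
One of these lacks any improper symmetry element and so occurs as an enantiomeric pair, giving 5 + 1 = 6 stereoisomers in total.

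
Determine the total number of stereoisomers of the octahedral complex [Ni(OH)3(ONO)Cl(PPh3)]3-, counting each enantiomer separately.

5

An octahedron has six vertices in three trans pairs; every non-trans pair is cis.
Working through the distinct placements yields 4 geometric isomers: OH mer (3 arrangements); OH fac (chiral).
One of these lacks any improper symmetry element and so occurs as an enantiomeric pair, giving 4 + 1 = 5 stereoisomers in total.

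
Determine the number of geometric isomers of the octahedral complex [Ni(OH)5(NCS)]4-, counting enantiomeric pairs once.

1

Only one geometric arrangement is possible.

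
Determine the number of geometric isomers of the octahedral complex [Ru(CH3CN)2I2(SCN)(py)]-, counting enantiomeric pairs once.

6

The six octahedral sites form three mutually perpendicular trans pairs.
There are 6 geometric isomers: CH3CN trans, I trans; CH3CN trans, I cis; CH3CN cis, I cis (3 arrangements, 2 chiral); CH3CN cis, I trans.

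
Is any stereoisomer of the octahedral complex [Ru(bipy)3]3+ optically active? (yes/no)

In an octahedral complex each vertex has one trans partner and four cis neighbours.
Each bipy is bidentate and must span two cis positions.
Only one geometric arrangement is possible; it has no improper symmetry element, so it exists as a pair of enantiomers (2 stereoisomers).

yes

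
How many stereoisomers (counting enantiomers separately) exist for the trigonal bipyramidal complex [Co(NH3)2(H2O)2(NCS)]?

A trigonal bipyramid has two axial and three equatorial sites, which are chemically inequivalent.
Placing the ligands in turn and identifying arrangements related by rotation or reflection leaves 5 distinct geometric isomers.
One of these lacks any improper symmetry element and so occurs as an enantiomeric pair, giving 5 + 1 = 6 stereoisomers in total.

6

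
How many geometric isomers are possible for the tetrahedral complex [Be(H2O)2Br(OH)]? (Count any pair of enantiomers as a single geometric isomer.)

1

In a tetrahedral complex all four positions are equivalent and every pair of ligands is adjacent — there is no cis/trans distinction.
Only one geometric arrangement is possible.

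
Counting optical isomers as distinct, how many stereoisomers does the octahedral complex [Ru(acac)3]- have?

2

Each acac is bidentate and must span two cis positions.
Only one geometric arrangement is possible; it has no improper symmetry element, so it exists as a pair of enantiomers (2 stereoisomers).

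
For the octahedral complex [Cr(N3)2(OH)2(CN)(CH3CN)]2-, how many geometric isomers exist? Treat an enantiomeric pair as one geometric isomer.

6

In an octahedral complex each vertex has one trans partner and four cis neighbours.
The distinct arrangements are (6 in all): N3 trans, OH trans; N3 cis, OH cis (3 arrangements, 2 chiral); N3 cis, OH trans; N3 trans, OH cis.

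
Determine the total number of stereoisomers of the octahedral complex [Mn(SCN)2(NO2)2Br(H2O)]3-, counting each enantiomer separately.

8

The six octahedral sites form three mutually perpendicular trans pairs.
There are 6 geometric isomers: SCN trans, NO2 trans; SCN cis, NO2 cis (3 arrangements, 2 chiral); SCN trans, NO2 cis; SCN cis, NO2 trans.
Of these, 2 lack any improper symmetry element and so occur as enantiomeric pairs, giving 6 + 2 = 8 stereoisomers in total.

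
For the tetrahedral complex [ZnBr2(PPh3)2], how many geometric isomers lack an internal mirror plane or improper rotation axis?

Only one geometric arrangement is possible.

0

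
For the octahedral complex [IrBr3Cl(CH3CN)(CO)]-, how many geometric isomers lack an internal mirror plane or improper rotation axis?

The six octahedral sites form three mutually perpendicular trans pairs.
Systematic placement gives 4 geometric isomers: Br mer (3 arrangements); Br fac (chiral).
One of these lacks any improper symmetry element and so occurs as an enantiomeric pair, giving 4 + 1 = 5 stereoisomers in total.

1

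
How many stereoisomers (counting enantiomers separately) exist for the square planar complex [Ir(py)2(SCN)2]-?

The distinct arrangements are (2 in all): py cis; py trans.
Each arrangement has an internal mirror plane or centre of symmetry, so none is chiral.

2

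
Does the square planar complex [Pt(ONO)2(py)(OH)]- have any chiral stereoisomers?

A square has two trans pairs of vertices; adjacent vertices are cis.
Working through the distinct placements yields 2 geometric isomers: ONO cis; ONO trans.
Each arrangement has an internal mirror plane or centre of symmetry, so none is chiral.

no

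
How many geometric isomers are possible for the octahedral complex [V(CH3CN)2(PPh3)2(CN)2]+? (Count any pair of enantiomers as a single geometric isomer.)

5

The distinct arrangements are (5 in all): CH3CN trans, PPh3 trans, CN trans; CH3CN trans, PPh3 cis, CN cis; CH3CN cis, PPh3 trans, CN cis; CH3CN cis, PPh3 cis, CN cis (chiral); CH3CN cis, PPh3 cis, CN trans.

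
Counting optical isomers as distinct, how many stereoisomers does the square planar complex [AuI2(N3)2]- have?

2

A square has two trans pairs of vertices; adjacent vertices are cis.
Working through the distinct placements yields 2 geometric isomers: I cis; I trans.
Each arrangement has an internal mirror plane or centre of symmetry, so none is chiral.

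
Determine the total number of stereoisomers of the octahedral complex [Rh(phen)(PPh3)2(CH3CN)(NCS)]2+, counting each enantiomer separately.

In an octahedral complex each vertex has one trans partner and four cis neighbours.
Each phen is bidentate and must span two cis positions.
Systematic placement gives 4 geometric isomers: PPh3 cis (3 arrangements, 2 chiral); PPh3 trans.
Of these, 2 lack any improper symmetry element and so occur as enantiomeric pairs, giving 4 + 2 = 6 stereoisomers in total.

6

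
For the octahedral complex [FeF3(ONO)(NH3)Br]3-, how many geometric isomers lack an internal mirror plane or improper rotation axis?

1

In an octahedral complex each vertex has one trans partner and four cis neighbours.
There are 4 geometric isomers: F mer (3 arrangements); F fac (chiral).
One of these lacks any improper symmetry element and so occurs as an enantiomeric pair, giving 4 + 1 = 5 stereoisomers in total.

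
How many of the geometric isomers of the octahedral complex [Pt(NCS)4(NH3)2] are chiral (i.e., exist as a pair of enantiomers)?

0

The distinct arrangements are (2 in all): NH3 trans; NH3 cis.
Each arrangement has an internal mirror plane or centre of symmetry, so none is chiral.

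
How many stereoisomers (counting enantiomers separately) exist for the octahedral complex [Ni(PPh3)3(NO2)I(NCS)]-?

5

In an octahedral complex each vertex has one trans partner and four cis neighbours.
Working through the distinct placements yields 4 geometric isomers: PPh3 mer (3 arrangements); PPh3 fac (chiral).
One of these lacks any improper symmetry element and so occurs as an enantiomeric pair, giving 4 + 1 = 5 stereoisomers in total.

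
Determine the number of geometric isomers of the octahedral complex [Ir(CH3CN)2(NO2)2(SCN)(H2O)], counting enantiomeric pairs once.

6

There are 6 geometric isomers: CH3CN trans, NO2 cis; CH3CN trans, NO2 trans; CH3CN cis, NO2 cis (3 arrangements, 2 chiral); CH3CN cis, NO2 trans.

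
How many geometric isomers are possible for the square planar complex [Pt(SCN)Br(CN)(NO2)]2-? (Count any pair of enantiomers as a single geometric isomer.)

3

A square has two trans pairs of vertices; adjacent vertices are cis.
Working through the distinct placements yields 3 geometric isomers: (Br/NO2 trans, CN/SCN trans); (Br/SCN trans, CN/NO2 trans); (Br/CN trans, NO2/SCN trans).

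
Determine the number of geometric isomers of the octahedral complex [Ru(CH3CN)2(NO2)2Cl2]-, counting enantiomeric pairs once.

An octahedron has six vertices in three trans pairs; every non-trans pair is cis.
There are 5 geometric isomers: CH3CN trans, NO2 trans, Cl trans; CH3CN trans, NO2 cis, Cl cis; CH3CN cis, NO2 trans, Cl cis; CH3CN cis, NO2 cis, Cl cis (chiral); CH3CN cis, NO2 cis, Cl trans.

5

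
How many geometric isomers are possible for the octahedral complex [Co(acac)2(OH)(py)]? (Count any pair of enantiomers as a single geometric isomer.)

2

The six octahedral sites form three mutually perpendicular trans pairs.
Each acac is bidentate and must span two cis positions.
The distinct arrangements are (2 in all): OH and py mutually cis (chiral); OH and py mutually trans.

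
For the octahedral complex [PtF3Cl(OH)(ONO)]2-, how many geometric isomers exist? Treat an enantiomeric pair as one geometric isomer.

Working through the distinct placements yields 4 geometric isomers: F mer (3 arrangements); F fac (chiral).

4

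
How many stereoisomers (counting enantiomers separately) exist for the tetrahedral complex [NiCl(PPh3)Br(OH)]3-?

All four vertices of a tetrahedron are equivalent and mutually adjacent, so cis/trans isomerism cannot arise.
Only one geometric arrangement is possible; it has no improper symmetry element, so it exists as a pair of enantiomers (2 stereoisomers).

2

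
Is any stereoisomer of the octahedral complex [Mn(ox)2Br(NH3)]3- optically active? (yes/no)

yes

An octahedron has six vertices in three trans pairs; every non-trans pair is cis.
Each ox is bidentate and must span two cis positions.
Working through the distinct placements yields 2 geometric isomers: Br and NH3 mutually trans; Br and NH3 mutually cis (chiral).
One of these lacks any improper symmetry element and so occurs as an enantiomeric pair, giving 2 + 1 = 3 stereoisomers in total.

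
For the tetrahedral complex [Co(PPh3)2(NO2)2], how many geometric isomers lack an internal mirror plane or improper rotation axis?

Only one geometric arrangement is possible.

0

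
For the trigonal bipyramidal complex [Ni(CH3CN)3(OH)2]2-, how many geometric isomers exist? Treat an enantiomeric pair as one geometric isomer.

A trigonal bipyramid has two axial and three equatorial sites, which are chemically inequivalent.
Systematic placement gives 3 geometric isomers: OH both equatorial; OH one axial, one equatorial; OH both axial.

3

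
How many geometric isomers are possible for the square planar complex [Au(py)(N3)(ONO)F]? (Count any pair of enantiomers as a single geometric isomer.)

Working through the distinct placements yields 3 geometric isomers: (F/ONO trans, N3/py trans); (F/py trans, N3/ONO trans); (F/N3 trans, ONO/py trans).

3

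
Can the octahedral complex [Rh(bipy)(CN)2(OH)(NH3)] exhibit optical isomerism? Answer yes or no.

yes

In an octahedral complex each vertex has one trans partner and four cis neighbours.
Each bipy is bidentate and must span two cis positions.
There are 4 geometric isomers: CN trans; CN cis (3 arrangements, 2 chiral).
Of these, 2 lack any improper symmetry element and so occur as enantiomeric pairs, giving 4 + 2 = 6 stereoisomers in total.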